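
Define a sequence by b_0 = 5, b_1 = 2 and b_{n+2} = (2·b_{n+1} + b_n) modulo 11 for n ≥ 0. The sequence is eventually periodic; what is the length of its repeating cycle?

24

Listing terms: b_0 = 5, b_1 = 2, b_2 = 9, b_3 = 9, b_4 = 5, b_5 = 8, b_6 = 10, b_7 = 6, b_8 = 0, b_9 = 6, b_{10} = 1, b_{11} = 8, b_{12} = 6, b_{13} = 9, b_{14} = 2, b_{15} = 2, b_{16} = 6, b_{17} = 3, b_{18} = 1, b_{19} = 5, b_{20} = 0, b_{21} = 5, b_{22} = 10, b_{23} = 3, b_{24} = 5, b_{25} = 2.
The sequence repeats with period 24.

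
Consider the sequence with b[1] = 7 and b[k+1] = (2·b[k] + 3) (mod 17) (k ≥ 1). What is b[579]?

3

b[1] = 7, b[2] = 0, b[3] = 3, b[4] = 9, b[5] = 4, b[6] = 11, b[7] = 8, b[8] = 2, b[9] = 7.
Since b[9] = b[1] = 7, the sequence is periodic with period 8.
So b[579] = b[1 + ((579-1) mod 8)] = b[3] = 3.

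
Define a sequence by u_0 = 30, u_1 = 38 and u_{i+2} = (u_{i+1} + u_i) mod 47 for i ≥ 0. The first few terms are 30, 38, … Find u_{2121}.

We have u_0 = 30,  u_1 = 38,  u_2 = 21,  u_3 = 12,  u_4 = 33,  u_5 = 45,  u_6 = 31,  u_7 = 29,  u_8 = 13,  u_9 = 42,  u_{10} = 8,  u_{11} = 3,  u_{12} = 11,  u_{13} = 14,  u_{14} = 25,  u_{15} = 39,  u_{16} = 17,  u_{17} = 9,  u_{18} = 26,  u_{19} = 35,  u_{20} = 14,  u_{21} = 2,  u_{22} = 16,  u_{23} = 18,  u_{24} = 34,  u_{25} = 5,  u_{26} = 39,  u_{27} = 44,  u_{28} = 36,  u_{29} = 33,  u_{30} = 22,  u_{31} = 8,  u_{32} = 30,  u_{33} = 38.
The sequence repeats with period 32.
(2121 - 0) mod 32 = 9, so u_{2121} = u_9 = 42.

42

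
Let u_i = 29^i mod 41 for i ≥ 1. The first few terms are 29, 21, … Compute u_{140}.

Computing terms: u_1 = 29; u_2 = 21; u_3 = 35; u_4 = 31; u_5 = 38; u_6 = 36; u_7 = 19; u_8 = 18; u_9 = 30; u_{10} = 9; u_{11} = 15; u_{12} = 25; u_{13} = 28; u_{14} = 33; u_{15} = 14; u_{16} = 37; u_{17} = 7; u_{18} = 39; u_{19} = 24; u_{20} = 40; u_{21} = 12; u_{22} = 20; u_{23} = 6; u_{24} = 10; u_{25} = 3; u_{26} = 5; u_{27} = 22; u_{28} = 23; u_{29} = 11; u_{30} = 32; u_{31} = 26; u_{32} = 16; u_{33} = 13; u_{34} = 8; u_{35} = 27; u_{36} = 4; u_{37} = 34; u_{38} = 2; u_{39} = 17; u_{40} = 1; u_{41} = 29.
The sequence repeats with period 40.
So u_{140} = u_{1 + ((140-1) mod 40)} = u_{20} = 40.

40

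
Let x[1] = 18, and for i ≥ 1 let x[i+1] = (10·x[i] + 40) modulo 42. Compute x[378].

We have x[1] = 18; x[2] = 10; x[3] = 14; x[4] = 12; x[5] = 34; x[6] = 2; x[7] = 18.
The sequence repeats with period 6.
(378 - 1) mod 6 = 5, so x[378] = x[6] = 2.

2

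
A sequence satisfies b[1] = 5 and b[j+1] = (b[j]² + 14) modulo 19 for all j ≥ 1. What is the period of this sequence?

b[1] = 5,  b[2] = 1,  b[3] = 15,  b[4] = 11,  b[5] = 2,  b[6] = 18,  b[7] = 15.
Since b[7] = b[3] = 15, the sequence is eventually periodic: after a pre-period of length 2 it cycles with period 4.

4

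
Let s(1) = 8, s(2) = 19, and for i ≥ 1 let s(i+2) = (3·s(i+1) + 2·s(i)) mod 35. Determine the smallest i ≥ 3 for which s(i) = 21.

21

Computing terms: s(1) = 8; s(2) = 19; s(3) = 3; s(4) = 12; s(5) = 7; s(6) = 10; s(7) = 9; s(8) = 12; s(9) = 19; s(10) = 11; s(11) = 1; s(12) = 25; s(13) = 7; s(14) = 1; s(15) = 17; s(16) = 18; s(17) = 18; s(18) = 20; s(19) = 26; s(20) = 13; s(21) = 21; s(22) = 19; s(23) = 29; s(24) = 20; s(25) = 13; s(26) = 9; s(27) = 18; s(28) = 2; s(29) = 7; s(30) = 25; s(31) = 19; s(32) = 2; s(33) = 9; s(34) = 31; s(35) = 6; s(36) = 10; s(37) = 7; s(38) = 6; s(39) = 32; s(40) = 3; s(41) = 3; s(42) = 15; s(43) = 16; s(44) = 8; s(45) = 21; s(46) = 9; s(47) = 34; s(48) = 15; s(49) = 8; s(50) = 19.
Since (s(49), s(50)) = (s(1), s(2)) = (8, 19) (two consecutive terms determine the rest), the sequence is periodic with period 48.
The value 21 first appears (with i ≥ 3) at s(21).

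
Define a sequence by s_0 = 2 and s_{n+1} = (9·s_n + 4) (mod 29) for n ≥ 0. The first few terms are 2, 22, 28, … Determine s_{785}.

22

Listing terms: s_0 = 2; s_1 = 22; s_2 = 28; s_3 = 24; s_4 = 17; s_5 = 12; s_6 = 25; s_7 = 26; s_8 = 6; s_9 = 0; s_{10} = 4; s_{11} = 11; s_{12} = 16; s_{13} = 3; s_{14} = 2.
Since s_{14} = s_0 = 2, the sequence is periodic with period 14.
So s_{785} = s_{0 + ((785-0) mod 14)} = s_1 = 22.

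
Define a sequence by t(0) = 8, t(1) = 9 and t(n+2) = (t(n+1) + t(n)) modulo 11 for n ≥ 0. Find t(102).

Listing terms: t(0) = 8; t(1) = 9; t(2) = 6; t(3) = 4; t(4) = 10; t(5) = 3; t(6) = 2; t(7) = 5; t(8) = 7; t(9) = 1; t(10) = 8; t(11) = 9.
The sequence repeats with period 10.
So t(102) = t(0 + ((102-0) mod 10)) = t(2) = 6.

6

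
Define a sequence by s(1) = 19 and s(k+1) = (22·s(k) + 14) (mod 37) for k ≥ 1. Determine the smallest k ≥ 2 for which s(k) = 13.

14

Computing terms: s(1) = 19, s(2) = 25, s(3) = 9, s(4) = 27, s(5) = 16, s(6) = 33, s(7) = 0, s(8) = 14, s(9) = 26, s(10) = 31, s(11) = 30, s(12) = 8, s(13) = 5, s(14) = 13, s(15) = 4, s(16) = 28, s(17) = 1, s(18) = 36, s(19) = 29, s(20) = 23, s(21) = 2, s(22) = 21, s(23) = 32, s(24) = 15, s(25) = 11, s(26) = 34, s(27) = 22, s(28) = 17, s(29) = 18, s(30) = 3, s(31) = 6, s(32) = 35, s(33) = 7, s(34) = 20, s(35) = 10, s(36) = 12, s(37) = 19.
The sequence repeats with period 36.
The value 13 first appears (with k ≥ 2) at s(14).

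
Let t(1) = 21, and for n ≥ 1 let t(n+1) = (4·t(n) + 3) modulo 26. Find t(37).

21

t(1) = 21, t(2) = 9, t(3) = 13, t(4) = 3, t(5) = 15, t(6) = 11, t(7) = 21.
Since t(7) = t(1) = 21, the sequence is periodic with period 6.
So t(37) = t(1 + ((37-1) mod 6)) = t(1) = 21.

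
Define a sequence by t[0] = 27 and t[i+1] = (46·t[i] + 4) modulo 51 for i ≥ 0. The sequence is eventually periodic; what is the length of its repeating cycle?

48

Listing terms: t[0] = 27,  t[1] = 22,  t[2] = 47,  t[3] = 24,  t[4] = 37,  t[5] = 23,  t[6] = 42,  t[7] = 49,  t[8] = 14,  t[9] = 36,  t[10] = 28,  t[11] = 17,  t[12] = 21,  t[13] = 1,  t[14] = 50,  t[15] = 9,  t[16] = 10,  t[17] = 5,  t[18] = 30,  t[19] = 7,  t[20] = 20,  t[21] = 6,  t[22] = 25,  t[23] = 32,  t[24] = 48,  t[25] = 19,  t[26] = 11,  t[27] = 0,  t[28] = 4,  t[29] = 35,  t[30] = 33,  t[31] = 43,  t[32] = 44,  t[33] = 39,  t[34] = 13,  t[35] = 41,  t[36] = 3,  t[37] = 40,  t[38] = 8,  t[39] = 15,  t[40] = 31,  t[41] = 2,  t[42] = 45,  t[43] = 34,  t[44] = 38,  t[45] = 18,  t[46] = 16,  t[47] = 26,  t[48] = 27.
Since t[48] = t[0] = 27, the sequence is periodic with period 48.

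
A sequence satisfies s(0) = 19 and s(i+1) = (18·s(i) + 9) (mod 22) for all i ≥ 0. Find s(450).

19

We have s(0) = 19; s(1) = 21; s(2) = 13; s(3) = 1; s(4) = 5; s(5) = 11; s(6) = 9; s(7) = 17; s(8) = 7; s(9) = 3; s(10) = 19.
Since s(10) = s(0) = 19, the sequence is periodic with period 10.
So s(450) = s(0 + ((450-0) mod 10)) = s(0) = 19.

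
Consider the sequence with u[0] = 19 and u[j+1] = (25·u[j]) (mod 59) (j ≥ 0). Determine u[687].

26

Listing terms: u[0] = 19, u[1] = 3, u[2] = 16, u[3] = 46, u[4] = 29, u[5] = 17, u[6] = 12, u[7] = 5, u[8] = 7, u[9] = 57, u[10] = 9, u[11] = 48, u[12] = 20, u[13] = 28, u[14] = 51, u[15] = 36, u[16] = 15, u[17] = 21, u[18] = 53, u[19] = 27, u[20] = 26, u[21] = 1, u[22] = 25, u[23] = 35, u[24] = 49, u[25] = 45, u[26] = 4, u[27] = 41, u[28] = 22, u[29] = 19.
Since u[29] = u[0] = 19, the sequence is periodic with period 29.
(687 - 0) mod 29 = 20, so u[687] = u[20] = 26.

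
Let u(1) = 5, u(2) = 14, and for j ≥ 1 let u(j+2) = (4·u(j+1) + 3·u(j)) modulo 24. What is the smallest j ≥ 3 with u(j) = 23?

3

u(1) = 5,  u(2) = 14,  u(3) = 23,  u(4) = 14,  u(5) = 5,  u(6) = 14.
The sequence repeats with period 4.
The value 23 first appears (with j ≥ 3) at u(3).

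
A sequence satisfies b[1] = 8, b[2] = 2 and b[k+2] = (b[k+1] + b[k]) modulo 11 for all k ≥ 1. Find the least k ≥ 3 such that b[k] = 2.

8

b[1] = 8,  b[2] = 2,  b[3] = 10,  b[4] = 1,  b[5] = 0,  b[6] = 1,  b[7] = 1,  b[8] = 2,  b[9] = 3,  b[10] = 5,  b[11] = 8,  b[12] = 2.
The sequence repeats with period 10.
The value 2 first appears (with k ≥ 3) at b[8].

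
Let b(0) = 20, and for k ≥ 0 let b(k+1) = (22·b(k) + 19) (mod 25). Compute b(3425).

24

Listing terms: b(0) = 20, b(1) = 9, b(2) = 17, b(3) = 18, b(4) = 15, b(5) = 24, b(6) = 22, b(7) = 3, b(8) = 10, b(9) = 14, b(10) = 2, b(11) = 13, b(12) = 5, b(13) = 4, b(14) = 7, b(15) = 23, b(16) = 0, b(17) = 19, b(18) = 12, b(19) = 8, b(20) = 20.
The sequence repeats with period 20.
So b(3425) = b(0 + ((3425-0) mod 20)) = b(5) = 24.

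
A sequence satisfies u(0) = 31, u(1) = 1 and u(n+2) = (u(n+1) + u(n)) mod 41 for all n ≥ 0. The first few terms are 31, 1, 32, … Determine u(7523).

u(0) = 31; u(1) = 1; u(2) = 32; u(3) = 33; u(4) = 24; u(5) = 16; u(6) = 40; u(7) = 15; u(8) = 14; u(9) = 29; u(10) = 2; u(11) = 31; u(12) = 33; u(13) = 23; u(14) = 15; u(15) = 38; u(16) = 12; u(17) = 9; u(18) = 21; u(19) = 30; u(20) = 10; u(21) = 40; u(22) = 9; u(23) = 8; u(24) = 17; u(25) = 25; u(26) = 1; u(27) = 26; u(28) = 27; u(29) = 12; u(30) = 39; u(31) = 10; u(32) = 8; u(33) = 18; u(34) = 26; u(35) = 3; u(36) = 29; u(37) = 32; u(38) = 20; u(39) = 11; u(40) = 31; u(41) = 1.
Since (u(40), u(41)) = (u(0), u(1)) = (31, 1) (two consecutive terms determine the rest), the sequence is periodic with period 40.
So u(7523) = u(0 + ((7523-0) mod 40)) = u(3) = 33.

33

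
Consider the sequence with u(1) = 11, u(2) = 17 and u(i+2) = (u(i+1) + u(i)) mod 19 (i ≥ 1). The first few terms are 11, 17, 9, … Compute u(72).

We have u(1) = 11; u(2) = 17; u(3) = 9; u(4) = 7; u(5) = 16; u(6) = 4; u(7) = 1; u(8) = 5; u(9) = 6; u(10) = 11; u(11) = 17.
The sequence repeats with period 9.
(72 - 1) mod 9 = 8, so u(72) = u(9) = 6.

6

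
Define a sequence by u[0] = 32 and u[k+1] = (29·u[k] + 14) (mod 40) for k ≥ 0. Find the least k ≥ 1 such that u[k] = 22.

1

u[0] = 32; u[1] = 22; u[2] = 12; u[3] = 2; u[4] = 32.
Since u[4] = u[0] = 32, the sequence is periodic with period 4.
The value 22 first appears (with k ≥ 1) at u[1].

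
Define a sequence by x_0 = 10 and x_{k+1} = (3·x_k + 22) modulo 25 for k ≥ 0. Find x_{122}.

x_0 = 10,  x_1 = 2,  x_2 = 3,  x_3 = 6,  x_4 = 15,  x_5 = 17,  x_6 = 23,  x_7 = 16,  x_8 = 20,  x_9 = 7,  x_{10} = 18,  x_{11} = 1,  x_{12} = 0,  x_{13} = 22,  x_{14} = 13,  x_{15} = 11,  x_{16} = 5,  x_{17} = 12,  x_{18} = 8,  x_{19} = 21,  x_{20} = 10.
The sequence repeats with period 20.
(122 - 0) mod 20 = 2, so x_{122} = x_2 = 3.

3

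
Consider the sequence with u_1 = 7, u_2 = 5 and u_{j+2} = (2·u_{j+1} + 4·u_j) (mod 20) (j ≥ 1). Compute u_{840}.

4

u_1 = 7; u_2 = 5; u_3 = 18; u_4 = 16; u_5 = 4; u_6 = 12; u_7 = 0; u_8 = 8; u_9 = 16; u_{10} = 4.
Since (u_9, u_{10}) = (u_4, u_5) = (16, 4) (two consecutive terms determine the rest), the sequence is eventually periodic: after a pre-period of length 3 it cycles with period 5.
For j ≥ 4, u_j depends only on (j - 4) mod 5. (840 - 4) mod 5 = 1, so u_{840} = u_5 = 4.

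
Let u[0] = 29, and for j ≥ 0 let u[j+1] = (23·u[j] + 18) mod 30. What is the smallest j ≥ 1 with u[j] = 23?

Computing terms: u[0] = 29,  u[1] = 25,  u[2] = 23,  u[3] = 7,  u[4] = 29.
Since u[4] = u[0] = 29, the sequence is periodic with period 4.
The value 23 first appears (with j ≥ 1) at u[2].

2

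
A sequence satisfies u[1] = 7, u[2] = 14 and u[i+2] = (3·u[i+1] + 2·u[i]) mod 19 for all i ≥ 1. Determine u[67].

We have u[1] = 7; u[2] = 14; u[3] = 18; u[4] = 6; u[5] = 16; u[6] = 3; u[7] = 3; u[8] = 15; u[9] = 13; u[10] = 12; u[11] = 5; u[12] = 1; u[13] = 13; u[14] = 3; u[15] = 16; u[16] = 16; u[17] = 4; u[18] = 6; u[19] = 7; u[20] = 14.
The sequence repeats with period 18.
(67 - 1) mod 18 = 12, so u[67] = u[13] = 13.

13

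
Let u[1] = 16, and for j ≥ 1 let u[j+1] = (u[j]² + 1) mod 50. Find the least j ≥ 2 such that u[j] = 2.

5

Computing terms: u[1] = 16,  u[2] = 7,  u[3] = 0,  u[4] = 1,  u[5] = 2,  u[6] = 5,  u[7] = 26,  u[8] = 27,  u[9] = 30,  u[10] = 1.
Since u[10] = u[4] = 1, the sequence is eventually periodic: after a pre-period of length 3 it cycles with period 6.
The value 2 first appears (with j ≥ 2) at u[5].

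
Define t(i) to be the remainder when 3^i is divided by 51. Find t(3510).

We have t(1) = 3, t(2) = 9, t(3) = 27, t(4) = 30, t(5) = 39, t(6) = 15, t(7) = 45, t(8) = 33, t(9) = 48, t(10) = 42, t(11) = 24, t(12) = 21, t(13) = 12, t(14) = 36, t(15) = 6, t(16) = 18, t(17) = 3.
Since t(17) = t(1) = 3, the sequence is periodic with period 16.
(3510 - 1) mod 16 = 5, so t(3510) = t(6) = 15.

15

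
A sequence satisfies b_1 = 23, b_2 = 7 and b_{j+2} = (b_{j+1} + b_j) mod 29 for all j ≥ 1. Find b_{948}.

25

b_1 = 23; b_2 = 7; b_3 = 1; b_4 = 8; b_5 = 9; b_6 = 17; b_7 = 26; b_8 = 14; b_9 = 11; b_{10} = 25; b_{11} = 7; b_{12} = 3; b_{13} = 10; b_{14} = 13; b_{15} = 23; b_{16} = 7.
Since (b_{15}, b_{16}) = (b_1, b_2) = (23, 7) (two consecutive terms determine the rest), the sequence is periodic with period 14.
(948 - 1) mod 14 = 9, so b_{948} = b_{10} = 25.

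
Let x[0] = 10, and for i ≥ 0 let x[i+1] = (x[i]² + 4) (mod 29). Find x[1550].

Computing terms: x[0] = 10,  x[1] = 17,  x[2] = 3,  x[3] = 13,  x[4] = 28,  x[5] = 5,  x[6] = 0,  x[7] = 4,  x[8] = 20,  x[9] = 27,  x[10] = 8,  x[11] = 10.
The sequence repeats with period 11.
So x[1550] = x[0 + ((1550-0) mod 11)] = x[10] = 8.

8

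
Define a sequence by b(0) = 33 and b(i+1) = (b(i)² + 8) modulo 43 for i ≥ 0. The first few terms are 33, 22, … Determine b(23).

25

Listing terms: b(0) = 33; b(1) = 22; b(2) = 19; b(3) = 25; b(4) = 31; b(5) = 23; b(6) = 21; b(7) = 19.
Since b(7) = b(2) = 19, the sequence is eventually periodic: after a pre-period of length 2 it cycles with period 5.
For i ≥ 2, b(i) depends only on (i - 2) mod 5. (23 - 2) mod 5 = 1, so b(23) = b(3) = 25.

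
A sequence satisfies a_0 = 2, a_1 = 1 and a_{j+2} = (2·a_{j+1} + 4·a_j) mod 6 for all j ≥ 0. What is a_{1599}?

0

Listing terms: a_0 = 2; a_1 = 1; a_2 = 4; a_3 = 0; a_4 = 4; a_5 = 2; a_6 = 2; a_7 = 0; a_8 = 2; a_9 = 4; a_{10} = 4; a_{11} = 0.
Since (a_{10}, a_{11}) = (a_2, a_3) = (4, 0) (two consecutive terms determine the rest), the sequence is eventually periodic: after a pre-period of length 2 it cycles with period 8.
For j ≥ 2, a_j depends only on (j - 2) mod 8. (1599 - 2) mod 8 = 5, so a_{1599} = a_7 = 0.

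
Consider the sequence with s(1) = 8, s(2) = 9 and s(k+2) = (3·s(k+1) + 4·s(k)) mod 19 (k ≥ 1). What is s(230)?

7

Computing terms: s(1) = 8, s(2) = 9, s(3) = 2, s(4) = 4, s(5) = 1, s(6) = 0, s(7) = 4, s(8) = 12, s(9) = 14, s(10) = 14, s(11) = 3, s(12) = 8, s(13) = 17, s(14) = 7, s(15) = 13, s(16) = 10, s(17) = 6, s(18) = 1, s(19) = 8, s(20) = 9.
Since (s(19), s(20)) = (s(1), s(2)) = (8, 9) (two consecutive terms determine the rest), the sequence is periodic with period 18.
(230 - 1) mod 18 = 13, so s(230) = s(14) = 7.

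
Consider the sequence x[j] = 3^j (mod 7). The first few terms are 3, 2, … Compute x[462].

1

Listing terms: x[1] = 3; x[2] = 2; x[3] = 6; x[4] = 4; x[5] = 5; x[6] = 1; x[7] = 3.
Since x[7] = x[1] = 3, the sequence is periodic with period 6.
So x[462] = x[1 + ((462-1) mod 6)] = x[6] = 1.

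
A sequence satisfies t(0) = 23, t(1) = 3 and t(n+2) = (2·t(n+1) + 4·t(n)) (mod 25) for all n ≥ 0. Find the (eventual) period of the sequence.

Listing terms: t(0) = 23; t(1) = 3; t(2) = 23; t(3) = 8; t(4) = 8; t(5) = 23; t(6) = 3.
Since (t(5), t(6)) = (t(0), t(1)) = (23, 3) (two consecutive terms determine the rest), the sequence is periodic with period 5.

5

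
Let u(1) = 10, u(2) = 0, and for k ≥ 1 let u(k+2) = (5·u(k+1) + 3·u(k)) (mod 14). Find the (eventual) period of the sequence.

3

We have u(1) = 10,  u(2) = 0,  u(3) = 2,  u(4) = 10,  u(5) = 0.
The sequence repeats with period 3.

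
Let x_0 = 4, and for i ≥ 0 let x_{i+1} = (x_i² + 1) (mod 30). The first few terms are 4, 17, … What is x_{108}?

26

Computing terms: x_0 = 4; x_1 = 17; x_2 = 20; x_3 = 11; x_4 = 2; x_5 = 5; x_6 = 26; x_7 = 17.
Since x_7 = x_1 = 17, the sequence is eventually periodic: after a pre-period of length 1 it cycles with period 6.
For i ≥ 1, x_i depends only on (i - 1) mod 6. (108 - 1) mod 6 = 5, so x_{108} = x_6 = 26.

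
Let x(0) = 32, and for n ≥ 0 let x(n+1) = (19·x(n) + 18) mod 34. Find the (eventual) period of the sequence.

8

x(0) = 32,  x(1) = 14,  x(2) = 12,  x(3) = 8,  x(4) = 0,  x(5) = 18,  x(6) = 20,  x(7) = 24,  x(8) = 32.
Since x(8) = x(0) = 32, the sequence is periodic with period 8.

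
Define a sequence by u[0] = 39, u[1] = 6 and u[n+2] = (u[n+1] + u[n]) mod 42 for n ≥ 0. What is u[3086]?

9

Computing terms: u[0] = 39; u[1] = 6; u[2] = 3; u[3] = 9; u[4] = 12; u[5] = 21; u[6] = 33; u[7] = 12; u[8] = 3; u[9] = 15; u[10] = 18; u[11] = 33; u[12] = 9; u[13] = 0; u[14] = 9; u[15] = 9; u[16] = 18; u[17] = 27; u[18] = 3; u[19] = 30; u[20] = 33; u[21] = 21; u[22] = 12; u[23] = 33; u[24] = 3; u[25] = 36; u[26] = 39; u[27] = 33; u[28] = 30; u[29] = 21; u[30] = 9; u[31] = 30; u[32] = 39; u[33] = 27; u[34] = 24; u[35] = 9; u[36] = 33; u[37] = 0; u[38] = 33; u[39] = 33; u[40] = 24; u[41] = 15; u[42] = 39; u[43] = 12; u[44] = 9; u[45] = 21; u[46] = 30; u[47] = 9; u[48] = 39; u[49] = 6.
Since (u[48], u[49]) = (u[0], u[1]) = (39, 6) (two consecutive terms determine the rest), the sequence is periodic with period 48.
(3086 - 0) mod 48 = 14, so u[3086] = u[14] = 9.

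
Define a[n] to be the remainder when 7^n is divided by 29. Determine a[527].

20

Listing terms: a[0] = 1; a[1] = 7; a[2] = 20; a[3] = 24; a[4] = 23; a[5] = 16; a[6] = 25; a[7] = 1.
The sequence repeats with period 7.
So a[527] = a[0 + ((527-0) mod 7)] = a[2] = 20.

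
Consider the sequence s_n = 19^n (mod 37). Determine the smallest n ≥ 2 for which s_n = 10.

12

We have s_1 = 19, s_2 = 28, s_3 = 14, s_4 = 7, s_5 = 22, s_6 = 11, s_7 = 24, s_8 = 12, s_9 = 6, s_{10} = 3, s_{11} = 20, s_{12} = 10, s_{13} = 5, s_{14} = 21, s_{15} = 29, s_{16} = 33, s_{17} = 35, s_{18} = 36, s_{19} = 18, s_{20} = 9, s_{21} = 23, s_{22} = 30, s_{23} = 15, s_{24} = 26, s_{25} = 13, s_{26} = 25, s_{27} = 31, s_{28} = 34, s_{29} = 17, s_{30} = 27, s_{31} = 32, s_{32} = 16, s_{33} = 8, s_{34} = 4, s_{35} = 2, s_{36} = 1, s_{37} = 19.
Since s_{37} = s_1 = 19, the sequence is periodic with period 36.
The value 10 first appears (with n ≥ 2) at s_{12}.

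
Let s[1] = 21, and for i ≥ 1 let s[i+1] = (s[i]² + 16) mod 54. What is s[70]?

11

We have s[1] = 21, s[2] = 25, s[3] = 47, s[4] = 11, s[5] = 29, s[6] = 47.
Since s[6] = s[3] = 47, the sequence is eventually periodic: after a pre-period of length 2 it cycles with period 3.
For i ≥ 3, s[i] depends only on (i - 3) mod 3. (70 - 3) mod 3 = 1, so s[70] = s[4] = 11.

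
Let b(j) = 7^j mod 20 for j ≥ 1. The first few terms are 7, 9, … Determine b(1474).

Listing terms: b(1) = 7,  b(2) = 9,  b(3) = 3,  b(4) = 1,  b(5) = 7.
Since b(5) = b(1) = 7, the sequence is periodic with period 4.
(1474 - 1) mod 4 = 1, so b(1474) = b(2) = 9.

9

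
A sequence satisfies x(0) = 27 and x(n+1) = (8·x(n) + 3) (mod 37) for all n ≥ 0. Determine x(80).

x(0) = 27,  x(1) = 34,  x(2) = 16,  x(3) = 20,  x(4) = 15,  x(5) = 12,  x(6) = 25,  x(7) = 18,  x(8) = 36,  x(9) = 32,  x(10) = 0,  x(11) = 3,  x(12) = 27.
Since x(12) = x(0) = 27, the sequence is periodic with period 12.
(80 - 0) mod 12 = 8, so x(80) = x(8) = 36.

36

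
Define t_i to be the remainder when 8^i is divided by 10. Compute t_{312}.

We have t_0 = 1,  t_1 = 8,  t_2 = 4,  t_3 = 2,  t_4 = 6,  t_5 = 8.
Since t_5 = t_1 = 8, the sequence is eventually periodic: after a pre-period of length 1 it cycles with period 4.
For i ≥ 1, t_i depends only on (i - 1) mod 4. (312 - 1) mod 4 = 3, so t_{312} = t_4 = 6.

6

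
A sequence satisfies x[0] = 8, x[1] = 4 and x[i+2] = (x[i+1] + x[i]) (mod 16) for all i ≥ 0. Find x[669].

x[0] = 8,  x[1] = 4,  x[2] = 12,  x[3] = 0,  x[4] = 12,  x[5] = 12,  x[6] = 8,  x[7] = 4.
Since (x[6], x[7]) = (x[0], x[1]) = (8, 4) (two consecutive terms determine the rest), the sequence is periodic with period 6.
So x[669] = x[0 + ((669-0) mod 6)] = x[3] = 0.

0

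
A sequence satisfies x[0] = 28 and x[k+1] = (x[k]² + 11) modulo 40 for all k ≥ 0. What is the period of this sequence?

6

Computing terms: x[0] = 28; x[1] = 35; x[2] = 36; x[3] = 27; x[4] = 20; x[5] = 11; x[6] = 12; x[7] = 35.
Since x[7] = x[1] = 35, the sequence is eventually periodic: after a pre-period of length 1 it cycles with period 6.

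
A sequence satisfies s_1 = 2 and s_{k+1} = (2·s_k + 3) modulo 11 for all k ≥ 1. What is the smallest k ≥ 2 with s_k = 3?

6

Listing terms: s_1 = 2, s_2 = 7, s_3 = 6, s_4 = 4, s_5 = 0, s_6 = 3, s_7 = 9, s_8 = 10, s_9 = 1, s_{10} = 5, s_{11} = 2.
Since s_{11} = s_1 = 2, the sequence is periodic with period 10.
The value 3 first appears (with k ≥ 2) at s_6.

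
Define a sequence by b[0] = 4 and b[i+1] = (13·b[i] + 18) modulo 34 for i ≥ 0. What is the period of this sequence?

4

We have b[0] = 4; b[1] = 2; b[2] = 10; b[3] = 12; b[4] = 4.
The sequence repeats with period 4.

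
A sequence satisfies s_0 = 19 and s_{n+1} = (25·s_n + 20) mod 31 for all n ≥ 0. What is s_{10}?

30

s_0 = 19; s_1 = 30; s_2 = 26; s_3 = 19.
Since s_3 = s_0 = 19, the sequence is periodic with period 3.
So s_{10} = s_{0 + ((10-0) mod 3)} = s_1 = 30.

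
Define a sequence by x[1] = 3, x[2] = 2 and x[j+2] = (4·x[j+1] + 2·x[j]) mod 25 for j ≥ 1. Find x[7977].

13

Listing terms: x[1] = 3, x[2] = 2, x[3] = 14, x[4] = 10, x[5] = 18, x[6] = 17, x[7] = 4, x[8] = 0, x[9] = 8, x[10] = 7, x[11] = 19, x[12] = 15, x[13] = 23, x[14] = 22, x[15] = 9, x[16] = 5, x[17] = 13, x[18] = 12, x[19] = 24, x[20] = 20, x[21] = 3, x[22] = 2.
The sequence repeats with period 20.
So x[7977] = x[1 + ((7977-1) mod 20)] = x[17] = 13.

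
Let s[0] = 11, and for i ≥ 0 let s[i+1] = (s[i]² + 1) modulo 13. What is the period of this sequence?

Listing terms: s[0] = 11,  s[1] = 5,  s[2] = 0,  s[3] = 1,  s[4] = 2,  s[5] = 5.
Since s[5] = s[1] = 5, the sequence is eventually periodic: after a pre-period of length 1 it cycles with period 4.

4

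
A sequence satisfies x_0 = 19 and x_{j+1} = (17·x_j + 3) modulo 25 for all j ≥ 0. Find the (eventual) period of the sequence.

x_0 = 19,  x_1 = 1,  x_2 = 20,  x_3 = 18,  x_4 = 9,  x_5 = 6,  x_6 = 5,  x_7 = 13,  x_8 = 24,  x_9 = 11,  x_{10} = 15,  x_{11} = 8,  x_{12} = 14,  x_{13} = 16,  x_{14} = 0,  x_{15} = 3,  x_{16} = 4,  x_{17} = 21,  x_{18} = 10,  x_{19} = 23,  x_{20} = 19.
The sequence repeats with period 20.

20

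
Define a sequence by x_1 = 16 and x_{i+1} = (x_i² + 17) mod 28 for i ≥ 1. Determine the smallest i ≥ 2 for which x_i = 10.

3

Listing terms: x_1 = 16, x_2 = 21, x_3 = 10, x_4 = 5, x_5 = 14, x_6 = 17, x_7 = 26, x_8 = 21.
Since x_8 = x_2 = 21, the sequence is eventually periodic: after a pre-period of length 1 it cycles with period 6.
The value 10 first appears (with i ≥ 2) at x_3.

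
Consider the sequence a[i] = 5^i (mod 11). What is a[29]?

Listing terms: a[1] = 5,  a[2] = 3,  a[3] = 4,  a[4] = 9,  a[5] = 1,  a[6] = 5.
The sequence repeats with period 5.
(29 - 1) mod 5 = 3, so a[29] = a[4] = 9.

9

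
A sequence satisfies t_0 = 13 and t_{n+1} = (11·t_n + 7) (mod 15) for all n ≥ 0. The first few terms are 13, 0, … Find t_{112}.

7

t_0 = 13; t_1 = 0; t_2 = 7; t_3 = 9; t_4 = 1; t_5 = 3; t_6 = 10; t_7 = 12; t_8 = 4; t_9 = 6; t_{10} = 13.
The sequence repeats with period 10.
(112 - 0) mod 10 = 2, so t_{112} = t_2 = 7.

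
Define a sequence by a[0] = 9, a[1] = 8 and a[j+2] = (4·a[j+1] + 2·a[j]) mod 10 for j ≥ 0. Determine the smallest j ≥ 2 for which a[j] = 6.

3

We have a[0] = 9; a[1] = 8; a[2] = 0; a[3] = 6; a[4] = 4; a[5] = 8; a[6] = 0.
Since (a[5], a[6]) = (a[1], a[2]) = (8, 0) (two consecutive terms determine the rest), the sequence is eventually periodic: after a pre-period of length 1 it cycles with period 4.
The value 6 first appears (with j ≥ 2) at a[3].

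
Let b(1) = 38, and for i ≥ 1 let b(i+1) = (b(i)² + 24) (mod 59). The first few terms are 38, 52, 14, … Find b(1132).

16

Computing terms: b(1) = 38,  b(2) = 52,  b(3) = 14,  b(4) = 43,  b(5) = 44,  b(6) = 13,  b(7) = 16,  b(8) = 44.
Since b(8) = b(5) = 44, the sequence is eventually periodic: after a pre-period of length 4 it cycles with period 3.
For i ≥ 5, b(i) depends only on (i - 5) mod 3. (1132 - 5) mod 3 = 2, so b(1132) = b(7) = 16.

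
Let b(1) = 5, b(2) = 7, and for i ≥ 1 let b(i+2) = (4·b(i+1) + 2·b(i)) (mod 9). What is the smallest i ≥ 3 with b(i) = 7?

6

Computing terms: b(1) = 5, b(2) = 7, b(3) = 2, b(4) = 4, b(5) = 2, b(6) = 7, b(7) = 5, b(8) = 7.
The sequence repeats with period 6.
The value 7 first appears (with i ≥ 3) at b(6).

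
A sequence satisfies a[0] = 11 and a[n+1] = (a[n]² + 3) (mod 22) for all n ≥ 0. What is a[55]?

8

a[0] = 11,  a[1] = 14,  a[2] = 1,  a[3] = 4,  a[4] = 19,  a[5] = 12,  a[6] = 15,  a[7] = 8,  a[8] = 1.
Since a[8] = a[2] = 1, the sequence is eventually periodic: after a pre-period of length 2 it cycles with period 6.
For n ≥ 2, a[n] depends only on (n - 2) mod 6. (55 - 2) mod 6 = 5, so a[55] = a[7] = 8.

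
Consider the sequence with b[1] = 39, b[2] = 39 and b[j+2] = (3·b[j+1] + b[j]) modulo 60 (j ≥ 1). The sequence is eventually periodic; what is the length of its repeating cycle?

Computing terms: b[1] = 39,  b[2] = 39,  b[3] = 36,  b[4] = 27,  b[5] = 57,  b[6] = 18,  b[7] = 51,  b[8] = 51,  b[9] = 24,  b[10] = 3,  b[11] = 33,  b[12] = 42,  b[13] = 39,  b[14] = 39.
The sequence repeats with period 12.

12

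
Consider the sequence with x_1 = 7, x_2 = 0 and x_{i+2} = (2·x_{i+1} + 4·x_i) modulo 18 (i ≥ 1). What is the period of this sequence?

24

We have x_1 = 7,  x_2 = 0,  x_3 = 10,  x_4 = 2,  x_5 = 8,  x_6 = 6,  x_7 = 8,  x_8 = 4,  x_9 = 4,  x_{10} = 6,  x_{11} = 10,  x_{12} = 8,  x_{13} = 2,  x_{14} = 0,  x_{15} = 8,  x_{16} = 16,  x_{17} = 10,  x_{18} = 12,  x_{19} = 10,  x_{20} = 14,  x_{21} = 14,  x_{22} = 12,  x_{23} = 8,  x_{24} = 10,  x_{25} = 16,  x_{26} = 0,  x_{27} = 10.
Since (x_{26}, x_{27}) = (x_2, x_3) = (0, 10) (two consecutive terms determine the rest), the sequence is eventually periodic: after a pre-period of length 1 it cycles with period 24.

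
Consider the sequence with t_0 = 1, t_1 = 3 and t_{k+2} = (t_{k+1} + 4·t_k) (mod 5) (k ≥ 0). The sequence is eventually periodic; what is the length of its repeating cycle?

6

t_0 = 1, t_1 = 3, t_2 = 2, t_3 = 4, t_4 = 2, t_5 = 3, t_6 = 1, t_7 = 3.
Since (t_6, t_7) = (t_0, t_1) = (1, 3) (two consecutive terms determine the rest), the sequence is periodic with period 6.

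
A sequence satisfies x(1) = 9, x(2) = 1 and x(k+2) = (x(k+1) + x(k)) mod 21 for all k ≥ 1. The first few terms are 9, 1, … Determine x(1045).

Computing terms: x(1) = 9, x(2) = 1, x(3) = 10, x(4) = 11, x(5) = 0, x(6) = 11, x(7) = 11, x(8) = 1, x(9) = 12, x(10) = 13, x(11) = 4, x(12) = 17, x(13) = 0, x(14) = 17, x(15) = 17, x(16) = 13, x(17) = 9, x(18) = 1.
The sequence repeats with period 16.
So x(1045) = x(1 + ((1045-1) mod 16)) = x(5) = 0.

0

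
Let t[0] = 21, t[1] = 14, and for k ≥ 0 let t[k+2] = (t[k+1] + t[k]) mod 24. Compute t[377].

5

t[0] = 21, t[1] = 14, t[2] = 11, t[3] = 1, t[4] = 12, t[5] = 13, t[6] = 1, t[7] = 14, t[8] = 15, t[9] = 5, t[10] = 20, t[11] = 1, t[12] = 21, t[13] = 22, t[14] = 19, t[15] = 17, t[16] = 12, t[17] = 5, t[18] = 17, t[19] = 22, t[20] = 15, t[21] = 13, t[22] = 4, t[23] = 17, t[24] = 21, t[25] = 14.
Since (t[24], t[25]) = (t[0], t[1]) = (21, 14) (two consecutive terms determine the rest), the sequence is periodic with period 24.
So t[377] = t[0 + ((377-0) mod 24)] = t[17] = 5.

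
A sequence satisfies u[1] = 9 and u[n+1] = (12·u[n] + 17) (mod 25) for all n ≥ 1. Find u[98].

We have u[1] = 9,  u[2] = 0,  u[3] = 17,  u[4] = 21,  u[5] = 19,  u[6] = 20,  u[7] = 7,  u[8] = 1,  u[9] = 4,  u[10] = 15,  u[11] = 22,  u[12] = 6,  u[13] = 14,  u[14] = 10,  u[15] = 12,  u[16] = 11,  u[17] = 24,  u[18] = 5,  u[19] = 2,  u[20] = 16,  u[21] = 9.
Since u[21] = u[1] = 9, the sequence is periodic with period 20.
(98 - 1) mod 20 = 17, so u[98] = u[18] = 5.

5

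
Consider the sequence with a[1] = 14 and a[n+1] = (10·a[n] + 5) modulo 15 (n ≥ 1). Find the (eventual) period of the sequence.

3

a[1] = 14,  a[2] = 10,  a[3] = 0,  a[4] = 5,  a[5] = 10.
Since a[5] = a[2] = 10, the sequence is eventually periodic: after a pre-period of length 1 it cycles with period 3.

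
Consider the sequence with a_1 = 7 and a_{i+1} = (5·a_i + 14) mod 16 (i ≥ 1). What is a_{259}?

3

Computing terms: a_1 = 7,  a_2 = 1,  a_3 = 3,  a_4 = 13,  a_5 = 15,  a_6 = 9,  a_7 = 11,  a_8 = 5,  a_9 = 7.
The sequence repeats with period 8.
(259 - 1) mod 8 = 2, so a_{259} = a_3 = 3.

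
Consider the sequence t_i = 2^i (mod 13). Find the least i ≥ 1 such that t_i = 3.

4

Listing terms: t_0 = 1,  t_1 = 2,  t_2 = 4,  t_3 = 8,  t_4 = 3,  t_5 = 6,  t_6 = 12,  t_7 = 11,  t_8 = 9,  t_9 = 5,  t_{10} = 10,  t_{11} = 7,  t_{12} = 1.
Since t_{12} = t_0 = 1, the sequence is periodic with period 12.
The value 3 first appears (with i ≥ 1) at t_4.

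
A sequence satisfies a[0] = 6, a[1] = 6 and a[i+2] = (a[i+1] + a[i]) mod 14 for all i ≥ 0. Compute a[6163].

We have a[0] = 6,  a[1] = 6,  a[2] = 12,  a[3] = 4,  a[4] = 2,  a[5] = 6,  a[6] = 8,  a[7] = 0,  a[8] = 8,  a[9] = 8,  a[10] = 2,  a[11] = 10,  a[12] = 12,  a[13] = 8,  a[14] = 6,  a[15] = 0,  a[16] = 6,  a[17] = 6.
Since (a[16], a[17]) = (a[0], a[1]) = (6, 6) (two consecutive terms determine the rest), the sequence is periodic with period 16.
(6163 - 0) mod 16 = 3, so a[6163] = a[3] = 4.

4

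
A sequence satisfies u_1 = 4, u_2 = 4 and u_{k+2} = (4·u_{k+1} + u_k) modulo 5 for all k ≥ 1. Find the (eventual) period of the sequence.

20

Computing terms: u_1 = 4; u_2 = 4; u_3 = 0; u_4 = 4; u_5 = 1; u_6 = 3; u_7 = 3; u_8 = 0; u_9 = 3; u_{10} = 2; u_{11} = 1; u_{12} = 1; u_{13} = 0; u_{14} = 1; u_{15} = 4; u_{16} = 2; u_{17} = 2; u_{18} = 0; u_{19} = 2; u_{20} = 3; u_{21} = 4; u_{22} = 4.
The sequence repeats with period 20.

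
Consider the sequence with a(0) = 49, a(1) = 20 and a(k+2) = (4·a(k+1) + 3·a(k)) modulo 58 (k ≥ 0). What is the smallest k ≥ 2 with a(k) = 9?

18

Computing terms: a(0) = 49; a(1) = 20; a(2) = 53; a(3) = 40; a(4) = 29; a(5) = 4; a(6) = 45; a(7) = 18; a(8) = 33; a(9) = 12; a(10) = 31; a(11) = 44; a(12) = 37; a(13) = 48; a(14) = 13; a(15) = 22; a(16) = 11; a(17) = 52; a(18) = 9; a(19) = 18; a(20) = 41; a(21) = 44; a(22) = 9; a(23) = 52; a(24) = 3; a(25) = 52; a(26) = 43; a(27) = 38; a(28) = 49; a(29) = 20.
Since (a(28), a(29)) = (a(0), a(1)) = (49, 20) (two consecutive terms determine the rest), the sequence is periodic with period 28.
The value 9 first appears (with k ≥ 2) at a(18).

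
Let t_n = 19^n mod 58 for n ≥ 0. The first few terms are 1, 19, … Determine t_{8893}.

43

Listing terms: t_0 = 1; t_1 = 19; t_2 = 13; t_3 = 15; t_4 = 53; t_5 = 21; t_6 = 51; t_7 = 41; t_8 = 25; t_9 = 11; t_{10} = 35; t_{11} = 27; t_{12} = 49; t_{13} = 3; t_{14} = 57; t_{15} = 39; t_{16} = 45; t_{17} = 43; t_{18} = 5; t_{19} = 37; t_{20} = 7; t_{21} = 17; t_{22} = 33; t_{23} = 47; t_{24} = 23; t_{25} = 31; t_{26} = 9; t_{27} = 55; t_{28} = 1.
The sequence repeats with period 28.
(8893 - 0) mod 28 = 17, so t_{8893} = t_{17} = 43.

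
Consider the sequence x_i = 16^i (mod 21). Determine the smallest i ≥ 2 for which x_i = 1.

We have x_1 = 16, x_2 = 4, x_3 = 1, x_4 = 16.
Since x_4 = x_1 = 16, the sequence is periodic with period 3.
The value 1 first appears (with i ≥ 2) at x_3.

3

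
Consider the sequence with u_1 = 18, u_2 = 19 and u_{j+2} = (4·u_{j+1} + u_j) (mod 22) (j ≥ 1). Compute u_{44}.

21

u_1 = 18,  u_2 = 19,  u_3 = 6,  u_4 = 21,  u_5 = 2,  u_6 = 7,  u_7 = 8,  u_8 = 17,  u_9 = 10,  u_{10} = 13,  u_{11} = 18,  u_{12} = 19.
The sequence repeats with period 10.
(44 - 1) mod 10 = 3, so u_{44} = u_4 = 21.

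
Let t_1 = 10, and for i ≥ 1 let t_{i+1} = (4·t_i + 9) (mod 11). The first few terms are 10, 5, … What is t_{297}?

5

Computing terms: t_1 = 10; t_2 = 5; t_3 = 7; t_4 = 4; t_5 = 3; t_6 = 10.
Since t_6 = t_1 = 10, the sequence is periodic with period 5.
(297 - 1) mod 5 = 1, so t_{297} = t_2 = 5.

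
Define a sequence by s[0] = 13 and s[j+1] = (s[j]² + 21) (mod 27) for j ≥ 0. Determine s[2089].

We have s[0] = 13; s[1] = 1; s[2] = 22; s[3] = 19; s[4] = 4; s[5] = 10; s[6] = 13.
The sequence repeats with period 6.
So s[2089] = s[0 + ((2089-0) mod 6)] = s[1] = 1.

1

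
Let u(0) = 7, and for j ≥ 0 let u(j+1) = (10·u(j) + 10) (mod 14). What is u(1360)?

8

We have u(0) = 7, u(1) = 10, u(2) = 12, u(3) = 4, u(4) = 8, u(5) = 6, u(6) = 0, u(7) = 10.
Since u(7) = u(1) = 10, the sequence is eventually periodic: after a pre-period of length 1 it cycles with period 6.
For j ≥ 1, u(j) depends only on (j - 1) mod 6. (1360 - 1) mod 6 = 3, so u(1360) = u(4) = 8.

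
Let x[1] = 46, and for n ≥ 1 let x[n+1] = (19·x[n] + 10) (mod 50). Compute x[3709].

36

Listing terms: x[1] = 46; x[2] = 34; x[3] = 6; x[4] = 24; x[5] = 16; x[6] = 14; x[7] = 26; x[8] = 4; x[9] = 36; x[10] = 44; x[11] = 46.
Since x[11] = x[1] = 46, the sequence is periodic with period 10.
So x[3709] = x[1 + ((3709-1) mod 10)] = x[9] = 36.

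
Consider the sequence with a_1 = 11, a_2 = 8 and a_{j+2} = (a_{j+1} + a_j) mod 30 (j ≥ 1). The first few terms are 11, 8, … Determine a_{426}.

23

Computing terms: a_1 = 11; a_2 = 8; a_3 = 19; a_4 = 27; a_5 = 16; a_6 = 13; a_7 = 29; a_8 = 12; a_9 = 11; a_{10} = 23; a_{11} = 4; a_{12} = 27; a_{13} = 1; a_{14} = 28; a_{15} = 29; a_{16} = 27; a_{17} = 26; a_{18} = 23; a_{19} = 19; a_{20} = 12; a_{21} = 1; a_{22} = 13; a_{23} = 14; a_{24} = 27; a_{25} = 11; a_{26} = 8.
Since (a_{25}, a_{26}) = (a_1, a_2) = (11, 8) (two consecutive terms determine the rest), the sequence is periodic with period 24.
(426 - 1) mod 24 = 17, so a_{426} = a_{18} = 23.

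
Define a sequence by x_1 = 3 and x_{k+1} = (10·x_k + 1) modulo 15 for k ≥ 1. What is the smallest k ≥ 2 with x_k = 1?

2

Listing terms: x_1 = 3,  x_2 = 1,  x_3 = 11,  x_4 = 6,  x_5 = 1.
Since x_5 = x_2 = 1, the sequence is eventually periodic: after a pre-period of length 1 it cycles with period 3.
The value 1 first appears (with k ≥ 2) at x_2.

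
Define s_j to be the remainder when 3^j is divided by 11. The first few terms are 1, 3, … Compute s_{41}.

3

We have s_0 = 1, s_1 = 3, s_2 = 9, s_3 = 5, s_4 = 4, s_5 = 1.
The sequence repeats with period 5.
(41 - 0) mod 5 = 1, so s_{41} = s_1 = 3.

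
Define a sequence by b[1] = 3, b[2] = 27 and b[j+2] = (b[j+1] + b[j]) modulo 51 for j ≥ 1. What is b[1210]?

Computing terms: b[1] = 3, b[2] = 27, b[3] = 30, b[4] = 6, b[5] = 36, b[6] = 42, b[7] = 27, b[8] = 18, b[9] = 45, b[10] = 12, b[11] = 6, b[12] = 18, b[13] = 24, b[14] = 42, b[15] = 15, b[16] = 6, b[17] = 21, b[18] = 27, b[19] = 48, b[20] = 24, b[21] = 21, b[22] = 45, b[23] = 15, b[24] = 9, b[25] = 24, b[26] = 33, b[27] = 6, b[28] = 39, b[29] = 45, b[30] = 33, b[31] = 27, b[32] = 9, b[33] = 36, b[34] = 45, b[35] = 30, b[36] = 24, b[37] = 3, b[38] = 27.
Since (b[37], b[38]) = (b[1], b[2]) = (3, 27) (two consecutive terms determine the rest), the sequence is periodic with period 36.
So b[1210] = b[1 + ((1210-1) mod 36)] = b[22] = 45.

45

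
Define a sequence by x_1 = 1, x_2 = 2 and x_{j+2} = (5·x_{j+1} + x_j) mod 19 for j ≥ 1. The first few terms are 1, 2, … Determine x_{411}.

We have x_1 = 1, x_2 = 2, x_3 = 11, x_4 = 0, x_5 = 11, x_6 = 17, x_7 = 1, x_8 = 3, x_9 = 16, x_{10} = 7, x_{11} = 13, x_{12} = 15, x_{13} = 12, x_{14} = 18, x_{15} = 7, x_{16} = 15, x_{17} = 6, x_{18} = 7, x_{19} = 3, x_{20} = 3, x_{21} = 18, x_{22} = 17, x_{23} = 8, x_{24} = 0, x_{25} = 8, x_{26} = 2, x_{27} = 18, x_{28} = 16, x_{29} = 3, x_{30} = 12, x_{31} = 6, x_{32} = 4, x_{33} = 7, x_{34} = 1, x_{35} = 12, x_{36} = 4, x_{37} = 13, x_{38} = 12, x_{39} = 16, x_{40} = 16, x_{41} = 1, x_{42} = 2.
The sequence repeats with period 40.
(411 - 1) mod 40 = 10, so x_{411} = x_{11} = 13.

13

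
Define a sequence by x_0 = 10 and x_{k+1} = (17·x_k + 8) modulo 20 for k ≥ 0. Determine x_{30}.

x_0 = 10; x_1 = 18; x_2 = 14; x_3 = 6; x_4 = 10.
Since x_4 = x_0 = 10, the sequence is periodic with period 4.
(30 - 0) mod 4 = 2, so x_{30} = x_2 = 14.

14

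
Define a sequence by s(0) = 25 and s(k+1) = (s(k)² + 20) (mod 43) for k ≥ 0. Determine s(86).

Listing terms: s(0) = 25, s(1) = 0, s(2) = 20, s(3) = 33, s(4) = 34, s(5) = 15, s(6) = 30, s(7) = 17, s(8) = 8, s(9) = 41, s(10) = 24, s(11) = 37, s(12) = 13, s(13) = 17.
Since s(13) = s(7) = 17, the sequence is eventually periodic: after a pre-period of length 7 it cycles with period 6.
For k ≥ 7, s(k) depends only on (k - 7) mod 6. (86 - 7) mod 6 = 1, so s(86) = s(8) = 8.

8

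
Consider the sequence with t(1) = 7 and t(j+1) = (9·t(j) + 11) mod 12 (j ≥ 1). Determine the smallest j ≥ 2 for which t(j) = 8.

4

Listing terms: t(1) = 7; t(2) = 2; t(3) = 5; t(4) = 8; t(5) = 11; t(6) = 2.
Since t(6) = t(2) = 2, the sequence is eventually periodic: after a pre-period of length 1 it cycles with period 4.
The value 8 first appears (with j ≥ 2) at t(4).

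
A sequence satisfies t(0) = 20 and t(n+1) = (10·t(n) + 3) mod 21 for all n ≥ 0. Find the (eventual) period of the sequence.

Computing terms: t(0) = 20; t(1) = 14; t(2) = 17; t(3) = 5; t(4) = 11; t(5) = 8; t(6) = 20.
The sequence repeats with period 6.

6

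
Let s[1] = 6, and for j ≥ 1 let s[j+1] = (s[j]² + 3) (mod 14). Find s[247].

0

s[1] = 6, s[2] = 11, s[3] = 12, s[4] = 7, s[5] = 10, s[6] = 5, s[7] = 0, s[8] = 3, s[9] = 12.
Since s[9] = s[3] = 12, the sequence is eventually periodic: after a pre-period of length 2 it cycles with period 6.
For j ≥ 3, s[j] depends only on (j - 3) mod 6. (247 - 3) mod 6 = 4, so s[247] = s[7] = 0.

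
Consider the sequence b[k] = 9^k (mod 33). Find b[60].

12

Computing terms: b[0] = 1, b[1] = 9, b[2] = 15, b[3] = 3, b[4] = 27, b[5] = 12, b[6] = 9.
Since b[6] = b[1] = 9, the sequence is eventually periodic: after a pre-period of length 1 it cycles with period 5.
For k ≥ 1, b[k] depends only on (k - 1) mod 5. (60 - 1) mod 5 = 4, so b[60] = b[5] = 12.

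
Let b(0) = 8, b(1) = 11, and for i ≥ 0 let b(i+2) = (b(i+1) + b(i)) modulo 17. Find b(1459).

6

Listing terms: b(0) = 8; b(1) = 11; b(2) = 2; b(3) = 13; b(4) = 15; b(5) = 11; b(6) = 9; b(7) = 3; b(8) = 12; b(9) = 15; b(10) = 10; b(11) = 8; b(12) = 1; b(13) = 9; b(14) = 10; b(15) = 2; b(16) = 12; b(17) = 14; b(18) = 9; b(19) = 6; b(20) = 15; b(21) = 4; b(22) = 2; b(23) = 6; b(24) = 8; b(25) = 14; b(26) = 5; b(27) = 2; b(28) = 7; b(29) = 9; b(30) = 16; b(31) = 8; b(32) = 7; b(33) = 15; b(34) = 5; b(35) = 3; b(36) = 8; b(37) = 11.
The sequence repeats with period 36.
So b(1459) = b(0 + ((1459-0) mod 36)) = b(19) = 6.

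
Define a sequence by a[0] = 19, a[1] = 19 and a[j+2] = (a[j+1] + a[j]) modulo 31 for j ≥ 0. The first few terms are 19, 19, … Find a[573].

26

Listing terms: a[0] = 19; a[1] = 19; a[2] = 7; a[3] = 26; a[4] = 2; a[5] = 28; a[6] = 30; a[7] = 27; a[8] = 26; a[9] = 22; a[10] = 17; a[11] = 8; a[12] = 25; a[13] = 2; a[14] = 27; a[15] = 29; a[16] = 25; a[17] = 23; a[18] = 17; a[19] = 9; a[20] = 26; a[21] = 4; a[22] = 30; a[23] = 3; a[24] = 2; a[25] = 5; a[26] = 7; a[27] = 12; a[28] = 19; a[29] = 0; a[30] = 19; a[31] = 19.
Since (a[30], a[31]) = (a[0], a[1]) = (19, 19) (two consecutive terms determine the rest), the sequence is periodic with period 30.
So a[573] = a[0 + ((573-0) mod 30)] = a[3] = 26.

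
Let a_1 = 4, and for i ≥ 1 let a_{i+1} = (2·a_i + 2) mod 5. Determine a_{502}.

Listing terms: a_1 = 4; a_2 = 0; a_3 = 2; a_4 = 1; a_5 = 4.
Since a_5 = a_1 = 4, the sequence is periodic with period 4.
(502 - 1) mod 4 = 1, so a_{502} = a_2 = 0.

0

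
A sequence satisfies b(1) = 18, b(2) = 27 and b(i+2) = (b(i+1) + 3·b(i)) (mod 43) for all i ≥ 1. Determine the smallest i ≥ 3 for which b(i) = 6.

We have b(1) = 18,  b(2) = 27,  b(3) = 38,  b(4) = 33,  b(5) = 18,  b(6) = 31,  b(7) = 42,  b(8) = 6,  b(9) = 3,  b(10) = 21,  b(11) = 30,  b(12) = 7,  b(13) = 11,  b(14) = 32,  b(15) = 22,  b(16) = 32,  b(17) = 12,  b(18) = 22,  b(19) = 15,  b(20) = 38,  b(21) = 40,  b(22) = 25,  b(23) = 16,  b(24) = 5,  b(25) = 10,  b(26) = 25,  b(27) = 12,  b(28) = 1,  b(29) = 37,  b(30) = 40,  b(31) = 22,  b(32) = 13,  b(33) = 36,  b(34) = 32,  b(35) = 11,  b(36) = 21,  b(37) = 11,  b(38) = 31,  b(39) = 21,  b(40) = 28,  b(41) = 5,  b(42) = 3,  b(43) = 18,  b(44) = 27.
The sequence repeats with period 42.
The value 6 first appears (with i ≥ 3) at b(8).

8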